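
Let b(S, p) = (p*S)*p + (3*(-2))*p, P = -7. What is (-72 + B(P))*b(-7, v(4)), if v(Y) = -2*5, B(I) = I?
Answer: 50560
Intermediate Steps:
v(Y) = -10
b(S, p) = -6*p + S*p² (b(S, p) = (S*p)*p - 6*p = S*p² - 6*p = -6*p + S*p²)
(-72 + B(P))*b(-7, v(4)) = (-72 - 7)*(-10*(-6 - 7*(-10))) = -(-790)*(-6 + 70) = -(-790)*64 = -79*(-640) = 50560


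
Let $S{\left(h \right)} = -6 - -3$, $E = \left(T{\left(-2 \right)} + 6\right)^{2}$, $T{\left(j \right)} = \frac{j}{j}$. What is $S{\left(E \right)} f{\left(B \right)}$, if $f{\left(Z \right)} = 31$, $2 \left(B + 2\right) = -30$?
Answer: $-93$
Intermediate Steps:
$B = -17$ ($B = -2 + \frac{1}{2} \left(-30\right) = -2 - 15 = -17$)
$T{\left(j \right)} = 1$
$E = 49$ ($E = \left(1 + 6\right)^{2} = 7^{2} = 49$)
$S{\left(h \right)} = -3$ ($S{\left(h \right)} = -6 + 3 = -3$)
$S{\left(E \right)} f{\left(B \right)} = \left(-3\right) 31 = -93$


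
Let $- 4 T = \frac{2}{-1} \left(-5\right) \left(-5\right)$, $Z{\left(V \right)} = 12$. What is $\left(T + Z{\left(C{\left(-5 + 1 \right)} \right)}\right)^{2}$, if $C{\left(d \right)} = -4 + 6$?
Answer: $\frac{2401}{4} \approx 600.25$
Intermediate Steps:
$C{\left(d \right)} = 2$
$T = \frac{25}{2}$ ($T = - \frac{\frac{2}{-1} \left(-5\right) \left(-5\right)}{4} = - \frac{2 \left(-1\right) \left(-5\right) \left(-5\right)}{4} = - \frac{\left(-2\right) \left(-5\right) \left(-5\right)}{4} = - \frac{10 \left(-5\right)}{4} = \left(- \frac{1}{4}\right) \left(-50\right) = \frac{25}{2} \approx 12.5$)
$\left(T + Z{\left(C{\left(-5 + 1 \right)} \right)}\right)^{2} = \left(\frac{25}{2} + 12\right)^{2} = \left(\frac{49}{2}\right)^{2} = \frac{2401}{4}$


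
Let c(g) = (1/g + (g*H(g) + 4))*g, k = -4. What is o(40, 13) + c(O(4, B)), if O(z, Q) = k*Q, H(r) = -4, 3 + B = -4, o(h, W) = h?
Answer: -2983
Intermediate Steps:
B = -7 (B = -3 - 4 = -7)
O(z, Q) = -4*Q
c(g) = g*(4 + 1/g - 4*g) (c(g) = (1/g + (g*(-4) + 4))*g = (1/g + (-4*g + 4))*g = (1/g + (4 - 4*g))*g = (4 + 1/g - 4*g)*g = g*(4 + 1/g - 4*g))
o(40, 13) + c(O(4, B)) = 40 + (1 - 4*(-4*(-7))² + 4*(-4*(-7))) = 40 + (1 - 4*28² + 4*28) = 40 + (1 - 4*784 + 112) = 40 + (1 - 3136 + 112) = 40 - 3023 = -2983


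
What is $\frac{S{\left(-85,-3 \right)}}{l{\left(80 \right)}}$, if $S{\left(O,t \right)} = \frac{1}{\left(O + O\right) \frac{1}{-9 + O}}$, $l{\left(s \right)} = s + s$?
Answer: $\frac{47}{13600} \approx 0.0034559$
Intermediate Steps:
$l{\left(s \right)} = 2 s$
$S{\left(O,t \right)} = \frac{-9 + O}{2 O}$ ($S{\left(O,t \right)} = \frac{1}{2 O \frac{1}{-9 + O}} = \frac{-9 + O}{2 O}$)
$\frac{S{\left(-85,-3 \right)}}{l{\left(80 \right)}} = \frac{\frac{1}{2} \frac{1}{-85} \left(-9 - 85\right)}{2 \cdot 80} = \frac{\frac{1}{2} \left(- \frac{1}{85}\right) \left(-94\right)}{160} = \frac{47}{85} \cdot \frac{1}{160} = \frac{47}{13600}$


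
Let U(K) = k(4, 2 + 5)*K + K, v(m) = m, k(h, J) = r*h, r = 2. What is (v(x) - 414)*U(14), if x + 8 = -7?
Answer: -54054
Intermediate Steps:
x = -15 (x = -8 - 7 = -15)
k(h, J) = 2*h
U(K) = 9*K (U(K) = (2*4)*K + K = 8*K + K = 9*K)
(v(x) - 414)*U(14) = (-15 - 414)*(9*14) = -429*126 = -54054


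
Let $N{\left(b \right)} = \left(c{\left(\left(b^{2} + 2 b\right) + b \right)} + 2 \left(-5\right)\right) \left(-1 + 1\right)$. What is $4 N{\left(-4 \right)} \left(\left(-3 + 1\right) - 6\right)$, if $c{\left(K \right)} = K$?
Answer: $0$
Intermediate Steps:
$N{\left(b \right)} = 0$ ($N{\left(b \right)} = \left(\left(\left(b^{2} + 2 b\right) + b\right) + 2 \left(-5\right)\right) \left(-1 + 1\right) = \left(\left(b^{2} + 3 b\right) - 10\right) 0 = \left(-10 + b^{2} + 3 b\right) 0 = 0$)
$4 N{\left(-4 \right)} \left(\left(-3 + 1\right) - 6\right) = 4 \cdot 0 \left(\left(-3 + 1\right) - 6\right) = 0 \left(-2 - 6\right) = 0 \left(-8\right) = 0$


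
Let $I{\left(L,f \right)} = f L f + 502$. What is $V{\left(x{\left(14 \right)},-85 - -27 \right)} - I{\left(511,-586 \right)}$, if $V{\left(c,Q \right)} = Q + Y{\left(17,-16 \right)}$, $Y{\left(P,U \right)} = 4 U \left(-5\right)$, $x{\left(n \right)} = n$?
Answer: $-175475596$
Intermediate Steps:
$I{\left(L,f \right)} = 502 + L f^{2}$ ($I{\left(L,f \right)} = L f f + 502 = L f^{2} + 502 = 502 + L f^{2}$)
$Y{\left(P,U \right)} = - 20 U$
$V{\left(c,Q \right)} = 320 + Q$ ($V{\left(c,Q \right)} = Q - -320 = Q + 320 = 320 + Q$)
$V{\left(x{\left(14 \right)},-85 - -27 \right)} - I{\left(511,-586 \right)} = \left(320 - 58\right) - \left(502 + 511 \left(-586\right)^{2}\right) = \left(320 + \left(-85 + 27\right)\right) - \left(502 + 511 \cdot 343396\right) = \left(320 - 58\right) - \left(502 + 175475356\right) = 262 - 175475858 = -175475596$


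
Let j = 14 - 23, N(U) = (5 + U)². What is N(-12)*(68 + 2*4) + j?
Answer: 3715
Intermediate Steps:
j = -9
N(-12)*(68 + 2*4) + j = (5 - 12)²*(68 + 2*4) - 9 = (-7)²*(68 + 8) - 9 = 49*76 - 9 = 3724 - 9 = 3715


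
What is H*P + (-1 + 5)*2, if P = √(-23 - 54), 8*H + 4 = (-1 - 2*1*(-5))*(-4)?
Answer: 8 - 5*I*√77 ≈ 8.0 - 43.875*I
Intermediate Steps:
H = -5 (H = -½ + ((-1 - 2*1*(-5))*(-4))/8 = -½ + ((-1 - 2*(-5))*(-4))/8 = -½ + ((-1 + 10)*(-4))/8 = -½ + (9*(-4))/8 = -½ + (⅛)*(-36) = -½ - 9/2 = -5)
P = I*√77 (P = √(-77) = I*√77 ≈ 8.775*I)
H*P + (-1 + 5)*2 = -5*I*√77 + (-1 + 5)*2 = -5*I*√77 + 4*2 = -5*I*√77 + 8 = 8 - 5*I*√77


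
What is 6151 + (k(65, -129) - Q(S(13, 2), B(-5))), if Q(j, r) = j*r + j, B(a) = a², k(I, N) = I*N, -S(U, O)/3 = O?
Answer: -2078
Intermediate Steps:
S(U, O) = -3*O
Q(j, r) = j + j*r
6151 + (k(65, -129) - Q(S(13, 2), B(-5))) = 6151 + (65*(-129) - (-3*2)*(1 + (-5)²)) = 6151 + (-8385 - (-6)*(1 + 25)) = 6151 + (-8385 - (-6)*26) = 6151 + (-8385 - 1*(-156)) = 6151 + (-8385 + 156) = 6151 - 8229 = -2078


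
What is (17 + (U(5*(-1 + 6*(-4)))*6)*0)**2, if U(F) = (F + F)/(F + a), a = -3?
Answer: 289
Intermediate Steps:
U(F) = 2*F/(-3 + F) (U(F) = (F + F)/(F - 3) = (2*F)/(-3 + F) = 2*F/(-3 + F))
(17 + (U(5*(-1 + 6*(-4)))*6)*0)**2 = (17 + ((2*(5*(-1 + 6*(-4)))/(-3 + 5*(-1 + 6*(-4))))*6)*0)**2 = (17 + ((2*(5*(-1 - 24))/(-3 + 5*(-1 - 24)))*6)*0)**2 = (17 + ((2*(5*(-25))/(-3 + 5*(-25)))*6)*0)**2 = (17 + ((2*(-125)/(-3 - 125))*6)*0)**2 = (17 + ((2*(-125)/(-128))*6)*0)**2 = (17 + ((2*(-125)*(-1/128))*6)*0)**2 = (17 + ((125/64)*6)*0)**2 = (17 + (375/32)*0)**2 = (17 + 0)**2 = 17**2 = 289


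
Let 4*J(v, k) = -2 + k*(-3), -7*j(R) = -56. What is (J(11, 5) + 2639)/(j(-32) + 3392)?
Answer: 10539/13600 ≈ 0.77493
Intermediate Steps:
j(R) = 8 (j(R) = -⅐*(-56) = 8)
J(v, k) = -½ - 3*k/4 (J(v, k) = (-2 + k*(-3))/4 = (-2 - 3*k)/4 = -½ - 3*k/4)
(J(11, 5) + 2639)/(j(-32) + 3392) = ((-½ - ¾*5) + 2639)/(8 + 3392) = ((-½ - 15/4) + 2639)/3400 = (-17/4 + 2639)*(1/3400) = (10539/4)*(1/3400) = 10539/13600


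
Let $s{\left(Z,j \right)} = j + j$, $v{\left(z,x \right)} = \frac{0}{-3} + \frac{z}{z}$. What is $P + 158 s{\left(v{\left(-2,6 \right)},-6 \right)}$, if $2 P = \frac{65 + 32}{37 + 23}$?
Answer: $- \frac{227423}{120} \approx -1895.2$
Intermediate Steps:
$v{\left(z,x \right)} = 1$ ($v{\left(z,x \right)} = 0 \left(- \frac{1}{3}\right) + 1 = 0 + 1 = 1$)
$P = \frac{97}{120}$ ($P = \frac{\left(65 + 32\right) \frac{1}{37 + 23}}{2} = \frac{97 \cdot \frac{1}{60}}{2} = \frac{1}{2} \cdot \frac{97}{60} = \frac{97}{120} \approx 0.80833$)
$s{\left(Z,j \right)} = 2 j$
$P + 158 s{\left(v{\left(-2,6 \right)},-6 \right)} = \frac{97}{120} + 158 \cdot 2 \left(-6\right) = \frac{97}{120} + 158 \left(-12\right) = \frac{97}{120} - 1896 = - \frac{227423}{120}$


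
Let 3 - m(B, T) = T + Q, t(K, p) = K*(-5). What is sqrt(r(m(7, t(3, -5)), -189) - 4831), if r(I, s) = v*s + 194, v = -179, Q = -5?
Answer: sqrt(29194) ≈ 170.86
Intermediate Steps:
t(K, p) = -5*K
m(B, T) = 8 - T (m(B, T) = 3 - (T - 5) = 3 - (-5 + T) = 3 + (5 - T) = 8 - T)
r(I, s) = 194 - 179*s (r(I, s) = -179*s + 194 = 194 - 179*s)
sqrt(r(m(7, t(3, -5)), -189) - 4831) = sqrt((194 - 179*(-189)) - 4831) = sqrt((194 + 33831) - 4831) = sqrt(34025 - 4831) = sqrt(29194)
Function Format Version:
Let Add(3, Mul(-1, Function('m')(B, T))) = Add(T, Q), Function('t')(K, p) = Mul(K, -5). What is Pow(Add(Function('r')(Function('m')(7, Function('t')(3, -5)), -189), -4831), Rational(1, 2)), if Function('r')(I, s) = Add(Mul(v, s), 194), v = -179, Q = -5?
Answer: Pow(29194, Rational(1, 2)) ≈ 170.86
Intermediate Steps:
Function('t')(K, p) = Mul(-5, K)
Function('m')(B, T) = Add(8, Mul(-1, T)) (Function('m')(B, T) = Add(3, Mul(-1, Add(T, -5))) = Add(3, Mul(-1, Add(-5, T))) = Add(3, Add(5, Mul(-1, T))) = Add(8, Mul(-1, T)))
Function('r')(I, s) = Add(194, Mul(-179, s)) (Function('r')(I, s) = Add(Mul(-179, s), 194) = Add(194, Mul(-179, s)))
Pow(Add(Function('r')(Function('m')(7, Function('t')(3, -5)), -189), -4831), Rational(1, 2)) = Pow(Add(Add(194, Mul(-179, -189)), -4831), Rational(1, 2)) = Pow(Add(Add(194, 33831), -4831), Rational(1, 2)) = Pow(Add(34025, -4831), Rational(1, 2)) = Pow(29194, Rational(1, 2))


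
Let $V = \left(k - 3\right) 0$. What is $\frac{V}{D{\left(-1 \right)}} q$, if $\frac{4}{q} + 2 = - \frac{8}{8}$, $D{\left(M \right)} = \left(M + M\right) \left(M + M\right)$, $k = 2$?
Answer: $0$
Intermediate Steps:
$D{\left(M \right)} = 4 M^{2}$ ($D{\left(M \right)} = 2 M 2 M = 4 M^{2}$)
$V = 0$ ($V = \left(2 - 3\right) 0 = \left(-1\right) 0 = 0$)
$q = - \frac{4}{3}$ ($q = \frac{4}{-2 - \frac{8}{8}} = \frac{4}{-2 - 1} = \frac{4}{-3} = 4 \left(- \frac{1}{3}\right) = - \frac{4}{3} \approx -1.3333$)
$\frac{V}{D{\left(-1 \right)}} q = \frac{1}{4 \left(-1\right)^{2}} \cdot 0 \left(- \frac{4}{3}\right) = \frac{1}{4 \cdot 1} \cdot 0 \left(- \frac{4}{3}\right) = \frac{1}{4} \cdot 0 \left(- \frac{4}{3}\right) = 0 \left(- \frac{4}{3}\right) = 0$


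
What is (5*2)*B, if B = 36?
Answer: 360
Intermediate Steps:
(5*2)*B = (5*2)*36 = 10*36 = 360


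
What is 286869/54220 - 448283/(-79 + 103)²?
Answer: -6035166929/7807680 ≈ -772.98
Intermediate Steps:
286869/54220 - 448283/(-79 + 103)² = 286869*(1/54220) - 448283/(24²) = 286869/54220 - 448283/576 = -6035166929/7807680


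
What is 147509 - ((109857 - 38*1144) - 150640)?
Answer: 231764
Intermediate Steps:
147509 - ((109857 - 38*1144) - 150640) = 147509 - ((109857 - 43472) - 150640) = 147509 - (66385 - 150640) = 147509 - 1*(-84255) = 147509 + 84255 = 231764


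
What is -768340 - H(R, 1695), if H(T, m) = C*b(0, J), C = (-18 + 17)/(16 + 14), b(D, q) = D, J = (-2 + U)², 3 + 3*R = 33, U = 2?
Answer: -768340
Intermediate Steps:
R = 10 (R = -1 + (⅓)*33 = -1 + 11 = 10)
J = 0 (J = (-2 + 2)² = 0² = 0)
C = -1/30 ≈ -0.033333
H(T, m) = 0 (H(T, m) = -1/30*0 = 0)
-768340 - H(R, 1695) = -768340 - 1*0 = -768340 + 0 = -768340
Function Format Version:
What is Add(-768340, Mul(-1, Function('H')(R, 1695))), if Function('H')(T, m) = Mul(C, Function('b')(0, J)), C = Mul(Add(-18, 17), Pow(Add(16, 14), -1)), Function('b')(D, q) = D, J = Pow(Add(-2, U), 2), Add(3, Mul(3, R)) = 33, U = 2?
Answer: -768340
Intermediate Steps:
R = 10 (R = Add(-1, Mul(Rational(1, 3), 33)) = Add(-1, 11) = 10)
J = 0 (J = Pow(Add(-2, 2), 2) = Pow(0, 2) = 0)
C = Rational(-1, 30) (C = Mul(-1, Pow(30, -1)) = Mul(-1, Rational(1, 30)) = Rational(-1, 30) ≈ -0.033333)
Function('H')(T, m) = 0 (Function('H')(T, m) = Mul(Rational(-1, 30), 0) = 0)
Add(-768340, Mul(-1, Function('H')(R, 1695))) = Add(-768340, Mul(-1, 0)) = Add(-768340, 0) = -768340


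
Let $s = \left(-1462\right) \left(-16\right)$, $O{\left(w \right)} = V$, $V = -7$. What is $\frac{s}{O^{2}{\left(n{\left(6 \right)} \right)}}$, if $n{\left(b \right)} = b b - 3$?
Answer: $\frac{23392}{49} \approx 477.39$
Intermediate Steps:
$n{\left(b \right)} = -3 + b^{2}$ ($n{\left(b \right)} = b^{2} - 3 = -3 + b^{2}$)
$O{\left(w \right)} = -7$
$s = 23392$
$\frac{s}{O^{2}{\left(n{\left(6 \right)} \right)}} = \frac{23392}{\left(-7\right)^{2}} = \frac{23392}{49}$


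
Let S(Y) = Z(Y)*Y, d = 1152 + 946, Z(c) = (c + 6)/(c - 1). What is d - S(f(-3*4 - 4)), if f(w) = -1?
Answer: 4191/2 ≈ 2095.5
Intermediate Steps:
Z(c) = (6 + c)/(-1 + c)
d = 2098
S(Y) = Y*(6 + Y)/(-1 + Y) (S(Y) = ((6 + Y)/(-1 + Y))*Y = Y*(6 + Y)/(-1 + Y))
d - S(f(-3*4 - 4)) = 2098 - (-1)*(6 - 1)/(-1 - 1) = 2098 - (-1)*5/(-2) = 2098 - (-1)*(-1)*5/2 = 2098 - 1*5/2 = 2098 - 5/2 = 4191/2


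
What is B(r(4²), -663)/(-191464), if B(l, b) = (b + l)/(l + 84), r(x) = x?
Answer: 647/19146400 ≈ 3.3792e-5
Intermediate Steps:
B(l, b) = (b + l)/(84 + l)
B(r(4²), -663)/(-191464) = ((-663 + 4²)/(84 + 4²))/(-191464) = ((-663 + 16)/(84 + 16))*(-1/191464) = (-647/100)*(-1/191464) = ((1/100)*(-647))*(-1/191464) = -647/100*(-1/191464) = 647/19146400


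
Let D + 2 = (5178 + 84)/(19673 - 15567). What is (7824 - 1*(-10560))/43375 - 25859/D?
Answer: 92109679001/2559125 ≈ 35993.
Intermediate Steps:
D = -1475/2053 (D = -2 + (5178 + 84)/(19673 - 15567) = -2 + 5262/4106 = -2 + 5262*(1/4106) = -2 + 2631/2053 = -1475/2053 ≈ -0.71846)
(7824 - 1*(-10560))/43375 - 25859/D = (7824 - 1*(-10560))/43375 - 25859/(-1475/2053) = (7824 + 10560)*(1/43375) - 25859*(-2053/1475) = 18384*(1/43375) + 53088527/1475 = 18384/43375 + 53088527/1475 = 92109679001/2559125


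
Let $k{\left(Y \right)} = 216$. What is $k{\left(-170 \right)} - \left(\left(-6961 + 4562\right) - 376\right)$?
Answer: $2991$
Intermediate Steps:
$k{\left(-170 \right)} - \left(\left(-6961 + 4562\right) - 376\right) = 216 - \left(\left(-6961 + 4562\right) - 376\right) = 216 - \left(-2399 - 376\right) = 216 - -2775 = 216 + 2775 = 2991$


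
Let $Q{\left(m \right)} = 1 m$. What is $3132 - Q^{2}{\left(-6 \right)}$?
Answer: $3096$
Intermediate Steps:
$Q{\left(m \right)} = m$
$3132 - Q^{2}{\left(-6 \right)} = 3132 - \left(-6\right)^{2} = 3132 - 36 = 3096$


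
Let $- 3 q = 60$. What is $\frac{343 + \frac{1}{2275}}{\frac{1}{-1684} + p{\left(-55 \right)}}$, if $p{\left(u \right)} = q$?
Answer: $- \frac{1314068984}{76624275} \approx -17.15$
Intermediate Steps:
$q = -20$ ($q = \left(- \frac{1}{3}\right) 60 = -20$)
$p{\left(u \right)} = -20$
$\frac{343 + \frac{1}{2275}}{\frac{1}{-1684} + p{\left(-55 \right)}} = \frac{343 + \frac{1}{2275}}{\frac{1}{-1684} - 20} = \frac{343 + \frac{1}{2275}}{- \frac{1}{1684} - 20} = \frac{780326}{2275 \left(- \frac{33681}{1684}\right)} = \frac{780326}{2275} \left(- \frac{1684}{33681}\right) = - \frac{1314068984}{76624275}$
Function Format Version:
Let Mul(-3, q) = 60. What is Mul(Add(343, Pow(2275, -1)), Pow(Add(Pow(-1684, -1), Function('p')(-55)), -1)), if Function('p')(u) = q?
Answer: Rational(-1314068984, 76624275) ≈ -17.150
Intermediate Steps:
q = -20 (q = Mul(Rational(-1, 3), 60) = -20)
Function('p')(u) = -20
Mul(Add(343, Pow(2275, -1)), Pow(Add(Pow(-1684, -1), Function('p')(-55)), -1)) = Mul(Add(343, Pow(2275, -1)), Pow(Add(Pow(-1684, -1), -20), -1)) = Mul(Add(343, Rational(1, 2275)), Pow(Add(Rational(-1, 1684), -20), -1)) = Mul(Rational(780326, 2275), Pow(Rational(-33681, 1684), -1)) = Mul(Rational(780326, 2275), Rational(-1684, 33681)) = Rational(-1314068984, 76624275)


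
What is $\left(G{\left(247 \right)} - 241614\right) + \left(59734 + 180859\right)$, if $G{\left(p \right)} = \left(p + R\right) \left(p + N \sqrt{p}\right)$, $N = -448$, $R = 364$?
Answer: $149896 - 273728 \sqrt{247} \approx -4.1521 \cdot 10^{6}$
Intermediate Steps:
$G{\left(p \right)} = \left(364 + p\right) \left(p - 448 \sqrt{p}\right)$ ($G{\left(p \right)} = \left(p + 364\right) \left(p - 448 \sqrt{p}\right) = \left(364 + p\right) \left(p - 448 \sqrt{p}\right)$)
$\left(G{\left(247 \right)} - 241614\right) + \left(59734 + 180859\right) = \left(\left(247^{2} - 163072 \sqrt{247} - 448 \cdot 247^{\frac{3}{2}} + 364 \cdot 247\right) - 241614\right) + \left(59734 + 180859\right) = \left(\left(61009 - 163072 \sqrt{247} - 448 \cdot 247 \sqrt{247} + 89908\right) - 241614\right) + 240593 = \left(\left(61009 - 163072 \sqrt{247} - 110656 \sqrt{247} + 89908\right) - 241614\right) + 240593 = \left(\left(150917 - 273728 \sqrt{247}\right) - 241614\right) + 240593 = \left(-90697 - 273728 \sqrt{247}\right) + 240593 = 149896 - 273728 \sqrt{247}$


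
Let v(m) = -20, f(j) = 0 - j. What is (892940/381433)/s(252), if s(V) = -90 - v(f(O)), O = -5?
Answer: -89294/2670031 ≈ -0.033443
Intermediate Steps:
f(j) = -j
s(V) = -70 (s(V) = -90 - 1*(-20) = -90 + 20 = -70)
(892940/381433)/s(252) = (892940/381433)/(-70) = (892940*(1/381433))*(-1/70) = (892940/381433)*(-1/70) = -89294/2670031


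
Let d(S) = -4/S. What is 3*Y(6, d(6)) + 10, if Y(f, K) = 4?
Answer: 22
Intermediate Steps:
3*Y(6, d(6)) + 10 = 3*4 + 10 = 12 + 10 = 22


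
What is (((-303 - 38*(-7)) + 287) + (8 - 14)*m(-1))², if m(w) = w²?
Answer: 59536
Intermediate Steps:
(((-303 - 38*(-7)) + 287) + (8 - 14)*m(-1))² = (((-303 - 38*(-7)) + 287) + (8 - 14)*(-1)²)² = (((-303 + 266) + 287) - 6*1)² = ((-37 + 287) - 6)² = (250 - 6)² = 244² = 59536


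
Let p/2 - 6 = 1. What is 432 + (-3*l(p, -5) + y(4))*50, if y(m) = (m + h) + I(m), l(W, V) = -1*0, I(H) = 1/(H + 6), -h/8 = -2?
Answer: 1437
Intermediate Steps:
h = 16 (h = -8*(-2) = 16)
p = 14 (p = 12 + 2*1 = 12 + 2 = 14)
I(H) = 1/(6 + H)
l(W, V) = 0
y(m) = 16 + m + 1/(6 + m) (y(m) = (m + 16) + 1/(6 + m) = (16 + m) + 1/(6 + m) = 16 + m + 1/(6 + m))
432 + (-3*l(p, -5) + y(4))*50 = 432 + (-3*0 + (1 + (6 + 4)*(16 + 4))/(6 + 4))*50 = 432 + (0 + (1 + 10*20)/10)*50 = 432 + (0 + (1 + 200)/10)*50 = 432 + (0 + (⅒)*201)*50 = 432 + (0 + 201/10)*50 = 432 + (201/10)*50 = 432 + 1005 = 1437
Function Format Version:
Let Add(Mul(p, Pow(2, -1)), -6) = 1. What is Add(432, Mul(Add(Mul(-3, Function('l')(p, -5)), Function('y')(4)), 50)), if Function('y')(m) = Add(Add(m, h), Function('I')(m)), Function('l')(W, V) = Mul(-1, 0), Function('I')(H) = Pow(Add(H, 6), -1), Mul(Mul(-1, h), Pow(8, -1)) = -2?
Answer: 1437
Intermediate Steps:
h = 16 (h = Mul(-8, -2) = 16)
p = 14 (p = Add(12, Mul(2, 1)) = Add(12, 2) = 14)
Function('I')(H) = Pow(Add(6, H), -1)
Function('l')(W, V) = 0
Function('y')(m) = Add(16, m, Pow(Add(6, m), -1)) (Function('y')(m) = Add(Add(m, 16), Pow(Add(6, m), -1)) = Add(Add(16, m), Pow(Add(6, m), -1)) = Add(16, m, Pow(Add(6, m), -1)))
Add(432, Mul(Add(Mul(-3, Function('l')(p, -5)), Function('y')(4)), 50)) = Add(432, Mul(Add(Mul(-3, 0), Mul(Pow(Add(6, 4), -1), Add(1, Mul(Add(6, 4), Add(16, 4))))), 50)) = Add(432, Mul(Add(0, Mul(Pow(10, -1), Add(1, Mul(10, 20)))), 50)) = Add(432, Mul(Add(0, Mul(Rational(1, 10), Add(1, 200))), 50)) = Add(432, Mul(Add(0, Mul(Rational(1, 10), 201)), 50)) = Add(432, Mul(Add(0, Rational(201, 10)), 50)) = Add(432, Mul(Rational(201, 10), 50)) = Add(432, 1005) = 1437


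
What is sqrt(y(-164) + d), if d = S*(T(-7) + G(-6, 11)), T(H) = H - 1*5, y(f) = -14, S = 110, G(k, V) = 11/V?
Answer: 6*I*sqrt(34) ≈ 34.986*I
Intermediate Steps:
T(H) = -5 + H (T(H) = H - 5 = -5 + H)
d = -1210 (d = 110*((-5 - 7) + 11/11) = 110*(-12 + 11*(1/11)) = 110*(-12 + 1) = 110*(-11) = -1210)
sqrt(y(-164) + d) = sqrt(-14 - 1210) = sqrt(-1224) = 6*I*sqrt(34)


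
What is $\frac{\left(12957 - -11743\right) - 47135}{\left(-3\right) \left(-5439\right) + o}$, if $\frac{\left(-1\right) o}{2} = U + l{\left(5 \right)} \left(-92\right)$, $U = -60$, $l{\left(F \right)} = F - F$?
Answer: $- \frac{22435}{16437} \approx -1.3649$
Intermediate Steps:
$l{\left(F \right)} = 0$
$o = 120$ ($o = - 2 \left(-60 + 0 \left(-92\right)\right) = - 2 \left(-60 + 0\right) = \left(-2\right) \left(-60\right) = 120$)
$\frac{\left(12957 - -11743\right) - 47135}{\left(-3\right) \left(-5439\right) + o} = \frac{\left(12957 - -11743\right) - 47135}{\left(-3\right) \left(-5439\right) + 120} = \frac{\left(12957 + 11743\right) - 47135}{16317 + 120} = \frac{24700 - 47135}{16437} = \left(-22435\right) \frac{1}{16437} = - \frac{22435}{16437}$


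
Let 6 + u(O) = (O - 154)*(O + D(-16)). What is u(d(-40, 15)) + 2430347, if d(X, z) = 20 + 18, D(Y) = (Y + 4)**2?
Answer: 2409229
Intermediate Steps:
D(Y) = (4 + Y)**2
d(X, z) = 38
u(O) = -6 + (-154 + O)*(144 + O) (u(O) = -6 + (O - 154)*(O + (4 - 16)**2) = -6 + (-154 + O)*(O + (-12)**2) = -6 + (-154 + O)*(O + 144) = -6 + (-154 + O)*(144 + O))
u(d(-40, 15)) + 2430347 = (-22182 + 38**2 - 10*38) + 2430347 = (-22182 + 1444 - 380) + 2430347 = -21118 + 2430347 = 2409229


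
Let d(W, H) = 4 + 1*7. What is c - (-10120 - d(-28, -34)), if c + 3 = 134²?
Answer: 28084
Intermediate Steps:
c = 17953 (c = -3 + 134² = -3 + 17956 = 17953)
d(W, H) = 11 (d(W, H) = 4 + 7 = 11)
c - (-10120 - d(-28, -34)) = 17953 - (-10120 - 1*11) = 17953 - (-10120 - 11) = 17953 - 1*(-10131) = 17953 + 10131 = 28084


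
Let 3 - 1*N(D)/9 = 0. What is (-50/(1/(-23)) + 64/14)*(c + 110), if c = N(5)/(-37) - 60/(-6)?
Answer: 35665866/259 ≈ 1.3771e+5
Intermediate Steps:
N(D) = 27 (N(D) = 27 - 9*0 = 27 + 0 = 27)
c = 343/37 (c = 27/(-37) - 60/(-6) = 27*(-1/37) - 60*(-⅙) = -27/37 + 10 = 343/37 ≈ 9.2703)
(-50/(1/(-23)) + 64/14)*(c + 110) = (-50/(1/(-23)) + 64/14)*(343/37 + 110) = (-50/(-1/23) + 64*(1/14))*(4413/37) = (-50*(-23) + 32/7)*(4413/37) = (1150 + 32/7)*(4413/37) = (8082/7)*(4413/37) = 35665866/259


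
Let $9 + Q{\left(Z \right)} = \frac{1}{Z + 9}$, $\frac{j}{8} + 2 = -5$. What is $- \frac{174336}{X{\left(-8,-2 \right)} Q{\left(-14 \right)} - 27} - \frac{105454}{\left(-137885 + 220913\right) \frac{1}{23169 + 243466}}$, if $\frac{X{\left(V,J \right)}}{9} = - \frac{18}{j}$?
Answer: $- \frac{5806255370045}{17311338} \approx -3.354 \cdot 10^{5}$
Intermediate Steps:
$j = -56$ ($j = -16 + 8 \left(-5\right) = -16 - 40 = -56$)
$Q{\left(Z \right)} = -9 + \frac{1}{9 + Z}$ ($Q{\left(Z \right)} = -9 + \frac{1}{Z + 9} = -9 + \frac{1}{9 + Z}$)
$X{\left(V,J \right)} = \frac{81}{28}$ ($X{\left(V,J \right)} = 9 \left(- \frac{18}{-56}\right) = 9 \left(\left(-18\right) \left(- \frac{1}{56}\right)\right) = 9 \cdot \frac{9}{28} = \frac{81}{28}$)
$- \frac{174336}{X{\left(-8,-2 \right)} Q{\left(-14 \right)} - 27} - \frac{105454}{\left(-137885 + 220913\right) \frac{1}{23169 + 243466}} = - \frac{174336}{\frac{81 \frac{-80 - -126}{9 - 14}}{28} - 27} - \frac{105454}{\left(-137885 + 220913\right) \frac{1}{23169 + 243466}} = - \frac{174336}{\frac{81 \frac{-80 + 126}{-5}}{28} - 27} - \frac{105454}{83028 \cdot \frac{1}{266635}} = - \frac{174336}{\frac{81 \left(\left(- \frac{1}{5}\right) 46\right)}{28} - 27} - \frac{105454}{83028 \cdot \frac{1}{266635}} = - \frac{174336}{\frac{81}{28} \left(- \frac{46}{5}\right) - 27} - \frac{105454}{\frac{83028}{266635}} = - \frac{174336}{- \frac{1863}{70} - 27} - \frac{14058863645}{41514} = - \frac{174336}{- \frac{3753}{70}} - \frac{14058863645}{41514} = \left(-174336\right) \left(- \frac{70}{3753}\right) - \frac{14058863645}{41514} = \frac{4067840}{1251} - \frac{14058863645}{41514} = - \frac{5806255370045}{17311338}$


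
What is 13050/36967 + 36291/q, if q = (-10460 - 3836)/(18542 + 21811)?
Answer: -54136163314341/528480232 ≈ -1.0244e+5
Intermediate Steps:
q = -14296/40353 ≈ -0.35427
13050/36967 + 36291/q = 13050/36967 + 36291/(-14296/40353) = 13050*(1/36967) + 36291*(-40353/14296) = 13050/36967 - 1464450723/14296 = -54136163314341/528480232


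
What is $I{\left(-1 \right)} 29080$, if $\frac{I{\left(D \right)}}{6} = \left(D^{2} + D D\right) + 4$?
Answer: $1046880$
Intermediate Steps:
$I{\left(D \right)} = 24 + 12 D^{2}$ ($I{\left(D \right)} = 6 \left(\left(D^{2} + D D\right) + 4\right) = 6 \left(\left(D^{2} + D^{2}\right) + 4\right) = 6 \left(2 D^{2} + 4\right) = 6 \left(4 + 2 D^{2}\right) = 24 + 12 D^{2}$)
$I{\left(-1 \right)} 29080 = \left(24 + 12 \left(-1\right)^{2}\right) 29080 = \left(24 + 12 \cdot 1\right) 29080 = \left(24 + 12\right) 29080 = 36 \cdot 29080 = 1046880$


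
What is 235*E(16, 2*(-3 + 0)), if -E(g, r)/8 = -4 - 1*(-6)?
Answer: -3760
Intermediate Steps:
E(g, r) = -16 (E(g, r) = -8*(-4 - 1*(-6)) = -8*(-4 + 6) = -8*2 = -16)
235*E(16, 2*(-3 + 0)) = 235*(-16) = -3760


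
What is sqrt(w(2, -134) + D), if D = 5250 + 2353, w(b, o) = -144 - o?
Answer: sqrt(7593) ≈ 87.138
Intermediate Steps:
D = 7603
sqrt(w(2, -134) + D) = sqrt((-144 - 1*(-134)) + 7603) = sqrt((-144 + 134) + 7603) = sqrt(-10 + 7603) = sqrt(7593)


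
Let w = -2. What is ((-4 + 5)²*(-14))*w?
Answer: 28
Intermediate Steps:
((-4 + 5)²*(-14))*w = ((-4 + 5)²*(-14))*(-2) = (1²*(-14))*(-2) = (1*(-14))*(-2) = -14*(-2) = 28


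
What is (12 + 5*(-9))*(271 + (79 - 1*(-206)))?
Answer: -18348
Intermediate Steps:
(12 + 5*(-9))*(271 + (79 - 1*(-206))) = (12 - 45)*(271 + (79 + 206)) = -33*(271 + 285) = -33*556 = -18348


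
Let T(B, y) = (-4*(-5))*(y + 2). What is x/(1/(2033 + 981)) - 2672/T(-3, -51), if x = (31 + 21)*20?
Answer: 767967868/245 ≈ 3.1346e+6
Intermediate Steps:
T(B, y) = 40 + 20*y (T(B, y) = 20*(2 + y) = 40 + 20*y)
x = 1040 (x = 52*20 = 1040)
x/(1/(2033 + 981)) - 2672/T(-3, -51) = 1040/(1/(2033 + 981)) - 2672/(40 + 20*(-51)) = 1040/(1/3014) - 2672/(40 - 1020) = 1040/(1/3014) - 2672/(-980) = 1040*3014 - 2672*(-1/980) = 3134560 + 668/245 = 767967868/245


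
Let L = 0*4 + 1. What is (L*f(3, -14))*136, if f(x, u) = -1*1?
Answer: -136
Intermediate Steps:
L = 1 (L = 0 + 1 = 1)
f(x, u) = -1
(L*f(3, -14))*136 = (1*(-1))*136 = -1*136 = -136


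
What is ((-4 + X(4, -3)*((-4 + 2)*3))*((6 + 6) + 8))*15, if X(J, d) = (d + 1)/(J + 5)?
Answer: -800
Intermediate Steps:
X(J, d) = (1 + d)/(5 + J)
((-4 + X(4, -3)*((-4 + 2)*3))*((6 + 6) + 8))*15 = ((-4 + ((1 - 3)/(5 + 4))*((-4 + 2)*3))*((6 + 6) + 8))*15 = ((-4 + (-2/9)*(-2*3))*(12 + 8))*15 = ((-4 + ((1/9)*(-2))*(-6))*20)*15 = ((-4 - 2/9*(-6))*20)*15 = ((-4 + 4/3)*20)*15 = -8/3*20*15 = -160/3*15 = -800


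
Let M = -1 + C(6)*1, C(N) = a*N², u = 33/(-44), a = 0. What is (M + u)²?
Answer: 49/16 ≈ 3.0625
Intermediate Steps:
u = -¾ (u = 33*(-1/44) = -¾ ≈ -0.75000)
C(N) = 0 (C(N) = 0*N² = 0)
M = -1 (M = -1 + 0*1 = -1 + 0 = -1)
(M + u)² = (-1 - ¾)² = (-7/4)² = 49/16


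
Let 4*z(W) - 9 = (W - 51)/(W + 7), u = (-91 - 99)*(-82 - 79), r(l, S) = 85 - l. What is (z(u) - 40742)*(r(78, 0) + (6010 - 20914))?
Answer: 18569207270912/30597 ≈ 6.0690e+8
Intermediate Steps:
u = 30590 (u = -190*(-161) = 30590)
z(W) = 9/4 + (-51 + W)/(4*(7 + W)) (z(W) = 9/4 + ((W - 51)/(W + 7))/4 = 9/4 + ((-51 + W)/(7 + W))/4 = 9/4 + (-51 + W)/(4*(7 + W)))
(z(u) - 40742)*(r(78, 0) + (6010 - 20914)) = ((6 + 5*30590)/(2*(7 + 30590)) - 40742)*((85 - 1*78) + (6010 - 20914)) = ((½)*(6 + 152950)/30597 - 40742)*((85 - 78) - 14904) = ((½)*(1/30597)*152956 - 40742)*(7 - 14904) = (76478/30597 - 40742)*(-14897) = -1246506496/30597*(-14897) = 18569207270912/30597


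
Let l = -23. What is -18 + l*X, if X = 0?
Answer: -18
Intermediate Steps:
-18 + l*X = -18 - 23*0 = -18 + 0 = -18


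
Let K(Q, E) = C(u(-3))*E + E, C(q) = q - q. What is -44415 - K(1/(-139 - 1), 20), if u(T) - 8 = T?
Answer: -44435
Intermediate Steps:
u(T) = 8 + T
C(q) = 0
K(Q, E) = E (K(Q, E) = 0*E + E = 0 + E = E)
-44415 - K(1/(-139 - 1), 20) = -44415 - 1*20 = -44415 - 20 = -44435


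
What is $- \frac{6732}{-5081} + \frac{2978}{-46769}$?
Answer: $\frac{299717690}{237633289} \approx 1.2613$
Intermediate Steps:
$- \frac{6732}{-5081} + \frac{2978}{-46769} = \left(-6732\right) \left(- \frac{1}{5081}\right) + 2978 \left(- \frac{1}{46769}\right) = \frac{6732}{5081} - \frac{2978}{46769} = \frac{299717690}{237633289}$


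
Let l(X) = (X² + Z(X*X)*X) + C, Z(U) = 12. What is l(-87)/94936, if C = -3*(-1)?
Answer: 816/11867 ≈ 0.068762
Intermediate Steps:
C = 3
l(X) = 3 + X² + 12*X (l(X) = (X² + 12*X) + 3 = 3 + X² + 12*X)
l(-87)/94936 = (3 + (-87)² + 12*(-87))/94936 = (3 + 7569 - 1044)*(1/94936) = 6528*(1/94936) = 816/11867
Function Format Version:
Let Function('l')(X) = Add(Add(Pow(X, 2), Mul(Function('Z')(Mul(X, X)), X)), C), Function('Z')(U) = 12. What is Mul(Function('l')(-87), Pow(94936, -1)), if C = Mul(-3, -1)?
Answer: Rational(816, 11867) ≈ 0.068762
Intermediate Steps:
C = 3
Function('l')(X) = Add(3, Pow(X, 2), Mul(12, X)) (Function('l')(X) = Add(Add(Pow(X, 2), Mul(12, X)), 3) = Add(3, Pow(X, 2), Mul(12, X)))
Mul(Function('l')(-87), Pow(94936, -1)) = Mul(Add(3, Pow(-87, 2), Mul(12, -87)), Pow(94936, -1)) = Mul(Add(3, 7569, -1044), Rational(1, 94936)) = Mul(6528, Rational(1, 94936)) = Rational(816, 11867)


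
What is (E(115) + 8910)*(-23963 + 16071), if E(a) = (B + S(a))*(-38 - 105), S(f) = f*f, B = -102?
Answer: 14739722668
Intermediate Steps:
S(f) = f²
E(a) = 14586 - 143*a² (E(a) = (-102 + a²)*(-38 - 105) = (-102 + a²)*(-143) = 14586 - 143*a²)
(E(115) + 8910)*(-23963 + 16071) = ((14586 - 143*115²) + 8910)*(-23963 + 16071) = ((14586 - 143*13225) + 8910)*(-7892) = ((14586 - 1891175) + 8910)*(-7892) = (-1876589 + 8910)*(-7892) = -1867679*(-7892) = 14739722668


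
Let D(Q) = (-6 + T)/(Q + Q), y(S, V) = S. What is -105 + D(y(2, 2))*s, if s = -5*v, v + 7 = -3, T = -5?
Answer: -485/2 ≈ -242.50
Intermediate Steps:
v = -10 (v = -7 - 3 = -10)
s = 50 (s = -5*(-10) = 50)
D(Q) = -11/(2*Q) (D(Q) = (-6 - 5)/(Q + Q) = -11*1/(2*Q) = -11/(2*Q))
-105 + D(y(2, 2))*s = -105 - 11/2/2*50 = -105 - 11/2*1/2*50 = -105 - 11/4*50 = -105 - 275/2 = -485/2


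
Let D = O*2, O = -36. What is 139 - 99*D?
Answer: 7267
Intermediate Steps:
D = -72 (D = -36*2 = -72)
139 - 99*D = 139 - 99*(-72) = 139 + 7128 = 7267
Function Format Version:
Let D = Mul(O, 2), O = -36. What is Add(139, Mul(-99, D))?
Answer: 7267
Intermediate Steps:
D = -72 (D = Mul(-36, 2) = -72)
Add(139, Mul(-99, D)) = Add(139, Mul(-99, -72)) = Add(139, 7128) = 7267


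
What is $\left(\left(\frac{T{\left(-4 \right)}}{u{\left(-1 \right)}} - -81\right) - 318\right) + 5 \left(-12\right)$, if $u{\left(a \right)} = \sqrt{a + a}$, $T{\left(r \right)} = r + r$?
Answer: $-297 + 4 i \sqrt{2} \approx -297.0 + 5.6569 i$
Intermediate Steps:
$T{\left(r \right)} = 2 r$
$u{\left(a \right)} = \sqrt{2} \sqrt{a}$ ($u{\left(a \right)} = \sqrt{2 a} = \sqrt{2} \sqrt{a}$)
$\left(\left(\frac{T{\left(-4 \right)}}{u{\left(-1 \right)}} - -81\right) - 318\right) + 5 \left(-12\right) = \left(\left(\frac{2 \left(-4\right)}{\sqrt{2} \sqrt{-1}} - -81\right) - 318\right) + 5 \left(-12\right) = \left(\left(- \frac{8}{\sqrt{2} i} + 81\right) - 318\right) - 60 = \left(\left(- \frac{8}{i \sqrt{2}} + 81\right) - 318\right) - 60 = \left(\left(- 8 \left(- \frac{i \sqrt{2}}{2}\right) + 81\right) - 318\right) - 60 = \left(\left(4 i \sqrt{2} + 81\right) - 318\right) - 60 = \left(\left(81 + 4 i \sqrt{2}\right) - 318\right) - 60 = \left(-237 + 4 i \sqrt{2}\right) - 60 = -297 + 4 i \sqrt{2}$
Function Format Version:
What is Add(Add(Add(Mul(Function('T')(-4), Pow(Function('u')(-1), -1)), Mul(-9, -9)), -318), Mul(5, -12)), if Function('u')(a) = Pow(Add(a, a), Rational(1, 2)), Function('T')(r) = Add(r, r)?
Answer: Add(-297, Mul(4, I, Pow(2, Rational(1, 2)))) ≈ Add(-297.00, Mul(5.6569, I))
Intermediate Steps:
Function('T')(r) = Mul(2, r)
Function('u')(a) = Mul(Pow(2, Rational(1, 2)), Pow(a, Rational(1, 2))) (Function('u')(a) = Pow(Mul(2, a), Rational(1, 2)) = Mul(Pow(2, Rational(1, 2)), Pow(a, Rational(1, 2))))
Add(Add(Add(Mul(Function('T')(-4), Pow(Function('u')(-1), -1)), Mul(-9, -9)), -318), Mul(5, -12)) = Add(Add(Add(Mul(Mul(2, -4), Pow(Mul(Pow(2, Rational(1, 2)), Pow(-1, Rational(1, 2))), -1)), Mul(-9, -9)), -318), Mul(5, -12)) = Add(Add(Add(Mul(-8, Pow(Mul(Pow(2, Rational(1, 2)), I), -1)), 81), -318), -60) = Add(Add(Add(Mul(-8, Pow(Mul(I, Pow(2, Rational(1, 2))), -1)), 81), -318), -60) = Add(Add(Add(Mul(-8, Mul(Rational(-1, 2), I, Pow(2, Rational(1, 2)))), 81), -318), -60) = Add(Add(Add(Mul(4, I, Pow(2, Rational(1, 2))), 81), -318), -60) = Add(Add(Add(81, Mul(4, I, Pow(2, Rational(1, 2)))), -318), -60) = Add(Add(-237, Mul(4, I, Pow(2, Rational(1, 2)))), -60) = Add(-297, Mul(4, I, Pow(2, Rational(1, 2))))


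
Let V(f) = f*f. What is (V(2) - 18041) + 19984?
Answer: 1947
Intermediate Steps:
V(f) = f²
(V(2) - 18041) + 19984 = (2² - 18041) + 19984 = (4 - 18041) + 19984 = -18037 + 19984 = 1947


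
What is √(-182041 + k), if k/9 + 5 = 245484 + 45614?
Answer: 2*√609449 ≈ 1561.3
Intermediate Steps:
k = 2619837 (k = -45 + 9*(245484 + 45614) = -45 + 9*291098 = -45 + 2619882 = 2619837)
√(-182041 + k) = √(-182041 + 2619837) = √2437796 = 2*√609449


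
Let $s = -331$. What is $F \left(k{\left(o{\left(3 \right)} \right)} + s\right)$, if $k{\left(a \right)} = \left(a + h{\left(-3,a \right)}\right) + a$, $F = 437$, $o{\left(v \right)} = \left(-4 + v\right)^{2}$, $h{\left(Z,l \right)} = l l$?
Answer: $-143336$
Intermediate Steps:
$h{\left(Z,l \right)} = l^{2}$
$k{\left(a \right)} = a^{2} + 2 a$ ($k{\left(a \right)} = \left(a + a^{2}\right) + a = a^{2} + 2 a$)
$F \left(k{\left(o{\left(3 \right)} \right)} + s\right) = 437 \left(\left(-4 + 3\right)^{2} \left(2 + \left(-4 + 3\right)^{2}\right) - 331\right) = 437 \left(\left(-1\right)^{2} \left(2 + \left(-1\right)^{2}\right) - 331\right) = 437 \left(1 \left(2 + 1\right) - 331\right) = 437 \left(1 \cdot 3 - 331\right) = 437 \left(3 - 331\right) = 437 \left(-328\right) = -143336$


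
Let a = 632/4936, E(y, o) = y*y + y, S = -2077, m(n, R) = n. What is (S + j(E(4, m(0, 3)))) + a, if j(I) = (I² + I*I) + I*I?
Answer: -541030/617 ≈ -876.87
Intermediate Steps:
E(y, o) = y + y² (E(y, o) = y² + y = y + y²)
j(I) = 3*I² (j(I) = (I² + I²) + I² = 2*I² + I² = 3*I²)
a = 79/617 (a = 632*(1/4936) = 79/617 ≈ 0.12804)
(S + j(E(4, m(0, 3)))) + a = (-2077 + 3*(4*(1 + 4))²) + 79/617 = (-2077 + 3*(4*5)²) + 79/617 = (-2077 + 3*20²) + 79/617 = (-2077 + 3*400) + 79/617 = (-2077 + 1200) + 79/617 = -877 + 79/617 = -541030/617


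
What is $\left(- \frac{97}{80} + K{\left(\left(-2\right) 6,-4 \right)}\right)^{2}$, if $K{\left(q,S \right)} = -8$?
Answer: $\frac{543169}{6400} \approx 84.87$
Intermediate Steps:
$\left(- \frac{97}{80} + K{\left(\left(-2\right) 6,-4 \right)}\right)^{2} = \left(- \frac{97}{80} - 8\right)^{2} = \left(- \frac{737}{80}\right)^{2} = \frac{543169}{6400}$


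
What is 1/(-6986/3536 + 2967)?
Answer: 1768/5242163 ≈ 0.00033727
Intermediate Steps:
1/(-6986/3536 + 2967) = 1/(-6986*1/3536 + 2967) = 1/(-3493/1768 + 2967) = 1/(5242163/1768) = 1768/5242163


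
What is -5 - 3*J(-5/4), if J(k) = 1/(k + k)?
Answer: -19/5 ≈ -3.8000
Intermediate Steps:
J(k) = 1/(2*k)
-5 - 3*J(-5/4) = -5 - 3/(2*((-5/4))) = -5 - 3/(2*((-5*1/4))) = -5 - 3/(2*(-5/4)) = -5 - 3*(-4)/(2*5) = -5 - 3*(-2/5) = -5 + 6/5 = -19/5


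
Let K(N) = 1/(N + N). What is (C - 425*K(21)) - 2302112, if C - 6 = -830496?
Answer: -131569709/42 ≈ -3.1326e+6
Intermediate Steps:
K(N) = 1/(2*N)
C = -830490 (C = 6 - 830496 = -830490)
(C - 425*K(21)) - 2302112 = (-830490 - 425/(2*21)) - 2302112 = (-830490 - 425*1/42) - 2302112 = (-830490 - 425/42) - 2302112 = -34881005/42 - 2302112 = -131569709/42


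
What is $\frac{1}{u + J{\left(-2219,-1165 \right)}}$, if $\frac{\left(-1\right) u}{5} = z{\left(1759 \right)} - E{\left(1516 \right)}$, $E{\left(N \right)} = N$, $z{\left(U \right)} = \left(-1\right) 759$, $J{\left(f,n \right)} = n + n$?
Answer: $\frac{1}{9045} \approx 0.00011056$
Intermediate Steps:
$J{\left(f,n \right)} = 2 n$
$z{\left(U \right)} = -759$
$u = 11375$ ($u = - 5 \left(-759 - 1516\right) = \left(-5\right) \left(-2275\right) = 11375$)
$\frac{1}{u + J{\left(-2219,-1165 \right)}} = \frac{1}{11375 + 2 \left(-1165\right)} = \frac{1}{11375 - 2330} = \frac{1}{9045}$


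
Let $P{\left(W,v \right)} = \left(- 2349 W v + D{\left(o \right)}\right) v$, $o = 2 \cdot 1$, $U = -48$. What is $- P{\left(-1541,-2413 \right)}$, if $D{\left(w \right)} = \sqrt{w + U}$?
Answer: $-21076587669321 + 2413 i \sqrt{46} \approx -2.1077 \cdot 10^{13} + 16366.0 i$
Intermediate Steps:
$o = 2$
$D{\left(w \right)} = \sqrt{-48 + w}$ ($D{\left(w \right)} = \sqrt{w - 48} = \sqrt{-48 + w}$)
$P{\left(W,v \right)} = v \left(i \sqrt{46} - 2349 W v\right)$ ($P{\left(W,v \right)} = \left(- 2349 W v + \sqrt{-48 + 2}\right) v = \left(- 2349 W v + \sqrt{-46}\right) v = \left(- 2349 W v + i \sqrt{46}\right) v = \left(i \sqrt{46} - 2349 W v\right) v = v \left(i \sqrt{46} - 2349 W v\right)$)
$- P{\left(-1541,-2413 \right)} = - \left(-2413\right) \left(i \sqrt{46} - \left(-3619809\right) \left(-2413\right)\right) = - \left(-2413\right) \left(i \sqrt{46} - 8734599117\right) = - \left(-2413\right) \left(-8734599117 + i \sqrt{46}\right) = - (21076587669321 - 2413 i \sqrt{46}) = -21076587669321 + 2413 i \sqrt{46}$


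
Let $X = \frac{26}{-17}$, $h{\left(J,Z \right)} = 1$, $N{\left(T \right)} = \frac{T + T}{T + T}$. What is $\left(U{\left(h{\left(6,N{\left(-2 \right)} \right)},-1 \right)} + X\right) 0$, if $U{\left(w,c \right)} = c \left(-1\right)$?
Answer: $0$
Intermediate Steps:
$N{\left(T \right)} = 1$ ($N{\left(T \right)} = \frac{2 T}{2 T} = 2 T \frac{1}{2 T} = 1$)
$U{\left(w,c \right)} = - c$
$X = - \frac{26}{17}$ ($X = 26 \left(- \frac{1}{17}\right) = - \frac{26}{17} \approx -1.5294$)
$\left(U{\left(h{\left(6,N{\left(-2 \right)} \right)},-1 \right)} + X\right) 0 = \left(\left(-1\right) \left(-1\right) - \frac{26}{17}\right) 0 = \left(1 - \frac{26}{17}\right) 0 = \left(- \frac{9}{17}\right) 0 = 0$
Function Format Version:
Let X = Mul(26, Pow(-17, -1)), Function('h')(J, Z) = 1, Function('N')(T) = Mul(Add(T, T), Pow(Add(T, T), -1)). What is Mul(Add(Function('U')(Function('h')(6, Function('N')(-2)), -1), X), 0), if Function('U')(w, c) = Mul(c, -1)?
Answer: 0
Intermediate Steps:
Function('N')(T) = 1 (Function('N')(T) = Mul(Mul(2, T), Pow(Mul(2, T), -1)) = Mul(Mul(2, T), Mul(Rational(1, 2), Pow(T, -1))) = 1)
Function('U')(w, c) = Mul(-1, c)
X = Rational(-26, 17) (X = Mul(26, Rational(-1, 17)) = Rational(-26, 17) ≈ -1.5294)
Mul(Add(Function('U')(Function('h')(6, Function('N')(-2)), -1), X), 0) = Mul(Add(Mul(-1, -1), Rational(-26, 17)), 0) = Mul(Add(1, Rational(-26, 17)), 0) = Mul(Rational(-9, 17), 0) = 0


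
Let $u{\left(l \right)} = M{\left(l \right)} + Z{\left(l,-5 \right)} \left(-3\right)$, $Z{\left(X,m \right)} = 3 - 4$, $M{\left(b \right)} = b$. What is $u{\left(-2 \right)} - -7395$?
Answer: $7396$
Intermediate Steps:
$Z{\left(X,m \right)} = -1$ ($Z{\left(X,m \right)} = 3 - 4 = -1$)
$u{\left(l \right)} = 3 + l$ ($u{\left(l \right)} = l - -3 = l + 3 = 3 + l$)
$u{\left(-2 \right)} - -7395 = \left(3 - 2\right) - -7395 = 1 + 7395 = 7396$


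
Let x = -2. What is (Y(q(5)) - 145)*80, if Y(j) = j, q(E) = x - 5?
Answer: -12160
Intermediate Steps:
q(E) = -7 (q(E) = -2 - 5 = -7)
(Y(q(5)) - 145)*80 = (-7 - 145)*80 = -152*80 = -12160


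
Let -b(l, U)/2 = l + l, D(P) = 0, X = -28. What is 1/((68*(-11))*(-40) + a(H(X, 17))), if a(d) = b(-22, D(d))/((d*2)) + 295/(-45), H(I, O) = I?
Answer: 63/1884448 ≈ 3.3432e-5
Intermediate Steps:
b(l, U) = -4*l (b(l, U) = -2*(l + l) = -4*l)
a(d) = -59/9 + 44/d (a(d) = (-4*(-22))/((d*2)) + 295/(-45) = 88/((2*d)) + 295*(-1/45) = 88*(1/(2*d)) - 59/9 = 44/d - 59/9 = -59/9 + 44/d)
1/((68*(-11))*(-40) + a(H(X, 17))) = 1/((68*(-11))*(-40) + (-59/9 + 44/(-28))) = 1/(-748*(-40) + (-59/9 + 44*(-1/28))) = 1/(29920 + (-59/9 - 11/7)) = 1/(29920 - 512/63) = 1/(1884448/63) = 63/1884448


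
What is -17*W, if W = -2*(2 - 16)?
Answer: -476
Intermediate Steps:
W = 28 (W = -2*(-14) = 28)
-17*W = -17*28 = -476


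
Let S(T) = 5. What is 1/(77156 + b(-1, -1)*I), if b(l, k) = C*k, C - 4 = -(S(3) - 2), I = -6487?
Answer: 1/83643 ≈ 1.1956e-5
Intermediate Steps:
C = 1 (C = 4 - (5 - 2) = 4 - 1*3 = 4 - 3 = 1)
b(l, k) = k (b(l, k) = 1*k = k)
1/(77156 + b(-1, -1)*I) = 1/(77156 - 1*(-6487)) = 1/(77156 + 6487) = 1/83643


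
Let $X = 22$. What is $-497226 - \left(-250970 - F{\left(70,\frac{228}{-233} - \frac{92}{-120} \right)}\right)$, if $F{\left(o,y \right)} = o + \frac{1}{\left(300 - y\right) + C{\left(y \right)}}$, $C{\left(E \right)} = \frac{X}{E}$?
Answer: $- \frac{500478441891756}{2032928161} \approx -2.4619 \cdot 10^{5}$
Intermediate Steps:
$C{\left(E \right)} = \frac{22}{E}$
$F{\left(o,y \right)} = o + \frac{1}{300 - y + \frac{22}{y}}$ ($F{\left(o,y \right)} = o + \frac{1}{\left(300 - y\right) + \frac{22}{y}} = o + \frac{1}{300 - y + \frac{22}{y}}$)
$-497226 - \left(-250970 - F{\left(70,\frac{228}{-233} - \frac{92}{-120} \right)}\right) = -497226 - \left(-250970 - \frac{22 \cdot 70 + \left(\frac{228}{-233} - \frac{92}{-120}\right) \left(1 + 300 \cdot 70 - 70 \left(\frac{228}{-233} - \frac{92}{-120}\right)\right)}{22 + \left(\frac{228}{-233} - \frac{92}{-120}\right) \left(300 - \left(\frac{228}{-233} - \frac{92}{-120}\right)\right)}\right) = -497226 - \left(-250970 - \frac{1540 + \left(228 \left(- \frac{1}{233}\right) - - \frac{23}{30}\right) \left(1 + 21000 - 70 \left(228 \left(- \frac{1}{233}\right) - - \frac{23}{30}\right)\right)}{22 + \left(228 \left(- \frac{1}{233}\right) - - \frac{23}{30}\right) \left(300 - \left(228 \left(- \frac{1}{233}\right) - - \frac{23}{30}\right)\right)}\right) = -497226 - \left(-250970 - \frac{1540 + \left(- \frac{228}{233} + \frac{23}{30}\right) \left(1 + 21000 - 70 \left(- \frac{228}{233} + \frac{23}{30}\right)\right)}{22 + \left(- \frac{228}{233} + \frac{23}{30}\right) \left(300 - \left(- \frac{228}{233} + \frac{23}{30}\right)\right)}\right) = -497226 - \left(-250970 - \frac{1540 - \frac{1481 \left(1 + 21000 - 70 \left(- \frac{1481}{6990}\right)\right)}{6990}}{22 - \frac{1481 \left(300 - - \frac{1481}{6990}\right)}{6990}}\right) = -497226 - \left(-250970 - \frac{1540 - \frac{1481 \left(1 + 21000 + \frac{10367}{699}\right)}{6990}}{22 - \frac{1481 \left(300 + \frac{1481}{6990}\right)}{6990}}\right) = -497226 - \left(-250970 - \frac{1540 - \frac{10877993873}{2443005}}{22 - \frac{3107850361}{48860100}}\right) = -497226 - \left(-250970 - \frac{1}{- \frac{2032928161}{48860100}} \left(- \frac{7115766173}{2443005}\right)\right) = -497226 - \left(-250970 - \left(- \frac{48860100}{2032928161}\right) \left(- \frac{7115766173}{2443005}\right)\right) = -497226 - \left(-250970 - \frac{142315323460}{2032928161}\right) = -497226 - - \frac{510346295889630}{2032928161} = -497226 + \frac{510346295889630}{2032928161} = - \frac{500478441891756}{2032928161}$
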